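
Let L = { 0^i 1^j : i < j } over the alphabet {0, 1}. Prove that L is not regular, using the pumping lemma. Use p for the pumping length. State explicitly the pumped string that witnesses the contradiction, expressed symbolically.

0^{p+k} 1^{p+1}

Assume L is regular; let p be its pumping constant.
Choose w = 0^p 1^{p+1} ∈ L, with |w| = 2p+1 ≥ p.
Write w = xyz as guaranteed by the lemma, with |xy| ≤ p and |y| > 0.
Since the first p symbols of w are all 0's and |xy| ≤ p, y lies entirely in the leading 0-block: y = 0^k for some k with 1 ≤ k ≤ p.
Consider xy^2z = 0^{p+k} 1^{p+1}. Since k ≥ 1, the 0-count p+k is at least p+1, so i < j fails; thus xy^2z ∉ L.
This is a contradiction; hence L is not regular.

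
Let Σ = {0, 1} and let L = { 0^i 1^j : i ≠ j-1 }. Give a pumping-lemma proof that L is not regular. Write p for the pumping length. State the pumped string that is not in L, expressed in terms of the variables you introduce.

0^{p+p!} 1^{p+p!+1}

Assume L is regular. Let p be the pumping length given by the pumping lemma.
Choose w = 0^p 1^{p+p!+1}. Since p ≠ (p+p!+1)-1 = p+p!, w ∈ L; and |w| ≥ p.
Write w = xyz as guaranteed by the lemma, with |xy| ≤ p and |y| > 0.
Because |xy| ≤ p and w begins with p copies of 0, we have y = 0^k with 1 ≤ k ≤ p.
Since 1 ≤ k ≤ p, k divides p!; set t = 1 + p!/k. Then xy^t z has p + (p!/k)·k = p + p! copies of 0. Now the 0-count is p+p! and (1-count)-1 = (p+p!+1)-1 = p+p!, so i ≠ j-1 fails. So xy^t z = 0^{p+p!} 1^{p+p!+1} ∉ L.
This contradicts the pumping lemma, so L is not regular.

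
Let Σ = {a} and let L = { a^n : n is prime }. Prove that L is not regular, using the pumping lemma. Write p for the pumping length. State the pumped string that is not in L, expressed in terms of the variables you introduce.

Toward a contradiction, assume L is regular with pumping length p.
Let q be a prime with q ≥ p+2 (infinitely many primes exist), and take w = a^q ∈ L with |w| = q ≥ p.
By the pumping lemma, w = xyz with |xy| ≤ p and |y| > 0.
Then y = a^k for some k with 1 ≤ k ≤ p.
Since 1 ≤ k ≤ p, |xz| = q-k. Pump with i = q+1: |xy^{q+1}z| = (q-k)+(q+1)k = q+qk = q(1+k), which is composite (both factors ≥ 2). So xy^{q+1}z = a^{q(1+k)} ∉ L.
Contradiction. Therefore L is not regular.

a^{q(1+k)}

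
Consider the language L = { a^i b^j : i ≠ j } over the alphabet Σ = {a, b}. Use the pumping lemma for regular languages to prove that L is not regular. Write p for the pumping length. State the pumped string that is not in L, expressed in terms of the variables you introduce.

Assume L is regular. Let p be the pumping length given by the pumping lemma.
Choose w = a^p b^{p+p!}. Since p ≠ p+p!, w ∈ L; and |w| ≥ p.
Write w = xyz as guaranteed by the lemma, with |xy| ≤ p and y is nonempty.
Because |xy| ≤ p and w begins with p copies of a, we have y = a^k with 1 ≤ k ≤ p.
Since 1 ≤ k ≤ p, k divides p!; set t = 1 + p!/k. Then xy^t z has p + (p!/k)·k = p + p! copies of a. Now the a-count equals the b-count, so i ≠ j fails. So xy^t z = a^{p+p!} b^{p+p!} ∉ L.
This contradicts the pumping lemma, so L is not regular.

a^{p+p!} b^{p+p!}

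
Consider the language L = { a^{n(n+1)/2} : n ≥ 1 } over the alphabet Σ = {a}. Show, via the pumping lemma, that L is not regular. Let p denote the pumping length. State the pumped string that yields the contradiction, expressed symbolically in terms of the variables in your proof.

a^{p(p+1)/2+k}

Toward a contradiction, assume L is regular with pumping length p.
Take w = a^{p(p+1)/2} ∈ L with |w| = p(p+1)/2 ≥ p.
By the pumping lemma, w = xyz with |xy| ≤ p and y is nonempty.
Then y = a^k for some k with 1 ≤ k ≤ p.
Pump with i = 2: xy^2z = a^{p(p+1)/2+k}. Since 1 ≤ k ≤ p, p(p+1)/2 < p(p+1)/2+k ≤ p(p+1)/2+p < (p+1)(p+2)/2, so p(p+1)/2+k is strictly between consecutive triangular numbers. So xy^2z ∉ L.
This is a contradiction; hence L is not regular.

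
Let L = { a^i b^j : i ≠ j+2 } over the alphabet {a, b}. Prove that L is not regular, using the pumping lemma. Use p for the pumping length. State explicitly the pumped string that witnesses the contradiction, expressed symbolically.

Assume L is regular; let p be its pumping constant.
Choose w = a^p b^{p+p!-2}. Since p ≠ (p+p!-2)+2 = p+p!, w ∈ L; and |w| ≥ p.
The pumping lemma gives a decomposition w = xyz where |xy| ≤ p and y is nonempty.
The first p characters of w are a's, so xy (and hence y) consists only of a's. Write y = a^k, 1 ≤ k ≤ p.
Since 1 ≤ k ≤ p, k divides p!; set t = 1 + p!/k. Then xy^t z has p + (p!/k)·k = p + p! copies of a. Now the a-count is p+p! and (b-count)+2 = (p+p!-2)+2 = p+p!, so i ≠ j+2 fails. So xy^t z = a^{p+p!} b^{p+p!-2} ∉ L.
Contradiction. Therefore L is not regular.

a^{p+p!} b^{p+p!-2}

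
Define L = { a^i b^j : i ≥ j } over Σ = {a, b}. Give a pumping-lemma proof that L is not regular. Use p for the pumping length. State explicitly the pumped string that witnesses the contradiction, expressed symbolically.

Suppose for contradiction that L is regular, and let p be the pumping length.
Choose w = a^p b^p ∈ L, with |w| = 2p ≥ p.
Write w = xyz as guaranteed by the lemma, with |xy| ≤ p and y is nonempty.
The first p characters of w are a's, so xy (and hence y) consists only of a's. Write y = a^k, 1 ≤ k ≤ p.
Consider xy^0z = xz = a^{p-k} b^p. Since k ≥ 1, the a-count p-k is less than p, so i ≥ j fails; thus xz ∉ L.
This contradicts the pumping lemma, so L is not regular.

a^{p-k} b^p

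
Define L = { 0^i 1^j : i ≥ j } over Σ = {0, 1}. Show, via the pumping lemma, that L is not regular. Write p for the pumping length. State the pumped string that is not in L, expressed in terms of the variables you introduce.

0^{p-k} 1^p

Suppose for contradiction that L is regular, and let p be the pumping length.
Choose w = 0^p 1^p ∈ L, with |w| = 2p ≥ p.
The pumping lemma gives a decomposition w = xyz where |xy| ≤ p and |y| ≥ 1.
Since the first p symbols of w are all 0's and |xy| ≤ p, y lies entirely in the leading 0-block: y = 0^k for some k with 1 ≤ k ≤ p.
Consider xy^0z = xz = 0^{p-k} 1^p. Since k ≥ 1, the 0-count p-k is less than p, so i ≥ j fails; thus xz ∉ L.
This contradicts the pumping lemma, so L is not regular.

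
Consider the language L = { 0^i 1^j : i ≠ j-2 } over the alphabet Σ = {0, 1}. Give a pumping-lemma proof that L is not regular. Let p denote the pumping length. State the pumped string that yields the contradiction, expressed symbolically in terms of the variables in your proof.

0^{p+p!} 1^{p+p!+2}

Suppose for contradiction that L is regular, and let p be the pumping length.
Choose w = 0^p 1^{p+p!+2}. Since p ≠ (p+p!+2)-2 = p+p!, w ∈ L; and |w| ≥ p.
By the pumping lemma, w = xyz with |xy| ≤ p and |y| > 0.
Because |xy| ≤ p and w begins with p copies of 0, we have y = 0^k with 1 ≤ k ≤ p.
Since 1 ≤ k ≤ p, k divides p!; set t = 1 + p!/k. Then xy^t z has p + (p!/k)·k = p + p! copies of 0. Now the 0-count is p+p! and (1-count)-2 = (p+p!+2)-2 = p+p!, so i ≠ j-2 fails. So xy^t z = 0^{p+p!} 1^{p+p!+2} ∉ L.
This is a contradiction; hence L is not regular.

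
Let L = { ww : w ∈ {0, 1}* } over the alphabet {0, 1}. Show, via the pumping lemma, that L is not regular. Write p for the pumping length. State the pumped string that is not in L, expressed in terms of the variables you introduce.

Assume L is regular; let p be its pumping constant.
Take w = 0^p 1^p 0^p 1^p = uu where u = 0^p1^p; then w ∈ L and |w| = 4p ≥ p.
By the pumping lemma, w = xyz with |xy| ≤ p and y is nonempty.
Since the first p symbols of w are all 0's and |xy| ≤ p, y lies entirely in the leading 0-block: y = 0^k for some k with 1 ≤ k ≤ p.
Pump with i = 2: xy^2z = 0^{p+k} 1^p 0^p 1^p, of length 4p+k. Suppose this equals vv. The string starts with 0 and ends with 1, so v does too; thus the boundary between the two copies of v is a 1→0 transition. There is exactly one such transition, at position 2p+k, so |v| = 2p+k and |vv| = 4p+2k ≠ 4p+k since k ≥ 1. So xy^2z ∉ L.
This contradicts the pumping lemma, so L is not regular.

0^{p+k} 1^p 0^p 1^p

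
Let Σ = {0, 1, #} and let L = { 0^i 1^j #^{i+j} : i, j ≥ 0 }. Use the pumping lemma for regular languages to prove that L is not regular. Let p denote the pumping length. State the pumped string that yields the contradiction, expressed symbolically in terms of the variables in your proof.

0^{p+k} 1^p #^{2p}

Suppose for contradiction that L is regular, and let p be the pumping length.
Take w = 0^p 1^p #^{2p} ∈ L (with i=j=p, i+j=2p), |w| = 4p ≥ p.
Write w = xyz as guaranteed by the lemma, with |xy| ≤ p and |y| ≥ 1.
The first p characters of w are 0's, so xy (and hence y) consists only of 0's. Write y = 0^k, 1 ≤ k ≤ p.
Consider xy^2z = 0^{p+k} 1^p #^{2p}. Now the 0- and 1-counts sum to 2p+k, but the #-count is 2p ≠ 2p+k. So xy^2z ∉ L.
This is a contradiction; hence L is not regular.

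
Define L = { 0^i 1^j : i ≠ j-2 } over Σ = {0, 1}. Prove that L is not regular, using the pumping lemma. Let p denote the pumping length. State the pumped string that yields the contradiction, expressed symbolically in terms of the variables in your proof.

Assume L is regular. Let p be the pumping length given by the pumping lemma.
Choose w = 0^p 1^{p+p!+2}. Since p ≠ (p+p!+2)-2 = p+p!, w ∈ L; and |w| ≥ p.
The pumping lemma gives a decomposition w = xyz where |xy| ≤ p and |y| > 0.
Since the first p symbols of w are all 0's and |xy| ≤ p, y lies entirely in the leading 0-block: y = 0^k for some k with 1 ≤ k ≤ p.
Since 1 ≤ k ≤ p, k divides p!; set t = 1 + p!/k. Then xy^t z has p + (p!/k)·k = p + p! copies of 0. Now the 0-count is p+p! and (1-count)-2 = (p+p!+2)-2 = p+p!, so i ≠ j-2 fails. So xy^t z = 0^{p+p!} 1^{p+p!+2} ∉ L.
This is a contradiction; hence L is not regular.

0^{p+p!} 1^{p+p!+2}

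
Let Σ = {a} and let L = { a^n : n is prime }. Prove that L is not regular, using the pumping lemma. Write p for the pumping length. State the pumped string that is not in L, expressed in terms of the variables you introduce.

Assume L is regular; let p be its pumping constant.
Let q be a prime with q ≥ p+2 (infinitely many primes exist), and take w = a^q ∈ L with |w| = q ≥ p.
The pumping lemma gives a decomposition w = xyz where |xy| ≤ p and y is nonempty.
Then y = a^k for some k with 1 ≤ k ≤ p.
Since 1 ≤ k ≤ p, |xz| = q-k. Pump with i = q+1: |xy^{q+1}z| = (q-k)+(q+1)k = q+qk = q(1+k), which is composite (both factors ≥ 2). So xy^{q+1}z = a^{q(1+k)} ∉ L.
This is a contradiction; hence L is not regular.

a^{q(1+k)}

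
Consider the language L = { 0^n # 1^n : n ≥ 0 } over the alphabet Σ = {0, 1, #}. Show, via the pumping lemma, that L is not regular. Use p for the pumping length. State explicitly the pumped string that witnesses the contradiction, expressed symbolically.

0^{p+k} # 1^p

Toward a contradiction, assume L is regular with pumping length p.
Take w = 0^p # 1^p ∈ L with |w| = 2p+1 ≥ p.
The pumping lemma gives a decomposition w = xyz where |xy| ≤ p and |y| ≥ 1.
Since the first p symbols of w are all 0's and |xy| ≤ p, y lies entirely in the leading 0-block: y = 0^k for some k with 1 ≤ k ≤ p.
Pump with i = 2: xy^2z = 0^{p+k} # 1^p, which would require p+k = p. But k ≥ 1, so xy^2z ∉ L.
This is a contradiction; hence L is not regular.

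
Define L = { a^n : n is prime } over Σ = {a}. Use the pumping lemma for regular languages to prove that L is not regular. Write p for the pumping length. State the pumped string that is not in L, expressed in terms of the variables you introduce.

a^{q(1+k)}

Assume L is regular; let p be its pumping constant.
Let q be a prime with q ≥ p+2 (infinitely many primes exist), and take w = a^q ∈ L with |w| = q ≥ p.
Write w = xyz as guaranteed by the lemma, with |xy| ≤ p and |y| > 0.
Then y = a^k for some k with 1 ≤ k ≤ p.
Since 1 ≤ k ≤ p, |xz| = q-k. Pump with i = q+1: |xy^{q+1}z| = (q-k)+(q+1)k = q+qk = q(1+k), which is composite (both factors ≥ 2). So xy^{q+1}z = a^{q(1+k)} ∉ L.
This contradicts the pumping lemma, so L is not regular.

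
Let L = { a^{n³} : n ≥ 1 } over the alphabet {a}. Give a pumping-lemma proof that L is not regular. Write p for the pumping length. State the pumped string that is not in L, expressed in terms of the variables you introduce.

Suppose for contradiction that L is regular, and let p be the pumping length.
Take w = a^{p³} ∈ L with |w| = p³ ≥ p.
Write w = xyz as guaranteed by the lemma, with |xy| ≤ p and |y| ≥ 1.
Then y = a^k for some k with 1 ≤ k ≤ p.
Pump with i = 2: xy^2z = a^{p³+k}. Since 1 ≤ k ≤ p, p³ < p³+k ≤ p³+p < p³+3p²+3p+1 = (p+1)³, so p³+k is not a perfect cube. So xy^2z ∉ L.
Contradiction. Therefore L is not regular.

a^{p³+k}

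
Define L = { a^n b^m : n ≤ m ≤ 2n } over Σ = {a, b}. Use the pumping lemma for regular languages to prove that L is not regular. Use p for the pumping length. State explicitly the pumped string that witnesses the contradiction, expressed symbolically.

Assume L is regular; let p be its pumping constant.
Take w = a^p b^p ∈ L (since p ≤ p ≤ 2p), with |w| = 2p ≥ p.
By the pumping lemma, w = xyz with |xy| ≤ p and |y| ≥ 1.
Because |xy| ≤ p and w begins with p copies of a, we have y = a^k with 1 ≤ k ≤ p.
Pump with i = 2: xy^2z = a^{p+k} b^p. Now n = p+k > p = m, so the condition n ≤ m fails. Thus xy^2z ∉ L.
This contradicts the pumping lemma, so L is not regular.

a^{p+k} b^p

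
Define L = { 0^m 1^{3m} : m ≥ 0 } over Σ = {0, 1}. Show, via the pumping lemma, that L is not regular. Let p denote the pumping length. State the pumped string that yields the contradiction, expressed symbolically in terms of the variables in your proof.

Suppose for contradiction that L is regular, and let p be the pumping length.
Choose w = 0^p 1^{3p}, which is in L with |w| = 4p ≥ p.
By the pumping lemma, w = xyz with |xy| ≤ p and |y| ≥ 1.
Because |xy| ≤ p and w begins with p copies of 0, we have y = 0^k with 1 ≤ k ≤ p.
Pump with i = 2: xy^2z = 0^{p+k} 1^{3p}. For this to lie in L we would need 3p = 3(p+k), which forces k = 0. But k ≥ 1, so xy^2z ∉ L.
Contradiction. Therefore L is not regular.

0^{p+k} 1^{3p}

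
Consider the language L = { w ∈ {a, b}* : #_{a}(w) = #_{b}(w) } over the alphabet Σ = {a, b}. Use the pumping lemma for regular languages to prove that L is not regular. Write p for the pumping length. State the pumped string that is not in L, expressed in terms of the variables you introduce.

Toward a contradiction, assume L is regular with pumping length p.
Choose w = a^p b^p ∈ L with |w| = 2p ≥ p.
The pumping lemma gives a decomposition w = xyz where |xy| ≤ p and y is nonempty.
The first p characters of w are a's, so xy (and hence y) consists only of a's. Write y = a^k, 1 ≤ k ≤ p.
Pump with i = 2: xy^2z = a^{p+k} b^p has p+k occurrences of a but only p of b. Since k ≥ 1 the counts differ, so xy^2z ∉ L.
This is a contradiction; hence L is not regular.

a^{p+k} b^p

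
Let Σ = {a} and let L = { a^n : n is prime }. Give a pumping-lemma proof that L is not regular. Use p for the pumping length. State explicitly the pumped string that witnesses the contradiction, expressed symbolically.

Assume L is regular. Let p be the pumping length given by the pumping lemma.
Let q be a prime with q ≥ p+2 (infinitely many primes exist), and take w = a^q ∈ L with |w| = q ≥ p.
Write w = xyz as guaranteed by the lemma, with |xy| ≤ p and |y| ≥ 1.
Then y = a^k for some k with 1 ≤ k ≤ p.
Since 1 ≤ k ≤ p, |xz| = q-k. Pump with i = q+1: |xy^{q+1}z| = (q-k)+(q+1)k = q+qk = q(1+k), which is composite (both factors ≥ 2). So xy^{q+1}z = a^{q(1+k)} ∉ L.
Contradiction. Therefore L is not regular.

a^{q(1+k)}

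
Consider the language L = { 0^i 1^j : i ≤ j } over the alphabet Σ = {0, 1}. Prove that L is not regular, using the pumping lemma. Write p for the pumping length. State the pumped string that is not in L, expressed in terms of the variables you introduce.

0^{p+k} 1^p

Suppose for contradiction that L is regular, and let p be the pumping length.
Choose w = 0^p 1^p ∈ L, with |w| = 2p ≥ p.
The pumping lemma gives a decomposition w = xyz where |xy| ≤ p and |y| ≥ 1.
Because |xy| ≤ p and w begins with p copies of 0, we have y = 0^k with 1 ≤ k ≤ p.
Consider xy^2z = 0^{p+k} 1^p. Since k ≥ 1, the 0-count p+k exceeds the 1-count p, so i ≤ j fails; thus xy^2z ∉ L.
This is a contradiction; hence L is not regular.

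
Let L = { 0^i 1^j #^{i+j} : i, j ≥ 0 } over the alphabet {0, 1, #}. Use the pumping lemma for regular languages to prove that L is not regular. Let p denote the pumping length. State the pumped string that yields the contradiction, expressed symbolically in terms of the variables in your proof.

Toward a contradiction, assume L is regular with pumping length p.
Take w = 0^p 1^p #^{2p} ∈ L (with i=j=p, i+j=2p), |w| = 4p ≥ p.
Write w = xyz as guaranteed by the lemma, with |xy| ≤ p and |y| ≥ 1.
Because |xy| ≤ p and w begins with p copies of 0, we have y = 0^k with 1 ≤ k ≤ p.
Consider xy^2z = 0^{p+k} 1^p #^{2p}. Now the 0- and 1-counts sum to 2p+k, but the #-count is 2p ≠ 2p+k. So xy^2z ∉ L.
Contradiction. Therefore L is not regular.

0^{p+k} 1^p #^{2p}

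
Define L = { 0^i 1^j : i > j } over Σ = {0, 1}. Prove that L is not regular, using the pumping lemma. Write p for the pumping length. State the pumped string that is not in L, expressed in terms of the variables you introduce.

0^{p+1-k} 1^p

Assume L is regular; let p be its pumping constant.
Choose w = 0^{p+1} 1^p ∈ L, with |w| = 2p+1 ≥ p.
By the pumping lemma, w = xyz with |xy| ≤ p and |y| ≥ 1.
Because |xy| ≤ p and w begins with p copies of 0, we have y = 0^k with 1 ≤ k ≤ p.
Consider xy^0z = xz = 0^{p+1-k} 1^p. Since k ≥ 1, the 0-count p+1-k is at most p, so i > j fails; thus xz ∉ L.
This contradicts the pumping lemma, so L is not regular.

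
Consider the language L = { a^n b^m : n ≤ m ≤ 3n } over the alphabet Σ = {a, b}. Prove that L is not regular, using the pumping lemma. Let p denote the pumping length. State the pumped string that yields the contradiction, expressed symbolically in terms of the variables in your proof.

Assume L is regular; let p be its pumping constant.
Take w = a^p b^p ∈ L (since p ≤ p ≤ 3p), with |w| = 2p ≥ p.
The pumping lemma gives a decomposition w = xyz where |xy| ≤ p and |y| ≥ 1.
The first p characters of w are a's, so xy (and hence y) consists only of a's. Write y = a^k, 1 ≤ k ≤ p.
Pump with i = 2: xy^2z = a^{p+k} b^p. Now n = p+k > p = m, so the condition n ≤ m fails. Thus xy^2z ∉ L.
This contradicts the pumping lemma, so L is not regular.

a^{p+k} b^p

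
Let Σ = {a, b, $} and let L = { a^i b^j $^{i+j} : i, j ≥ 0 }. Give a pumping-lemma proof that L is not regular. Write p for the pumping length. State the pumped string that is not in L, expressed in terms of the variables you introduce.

Toward a contradiction, assume L is regular with pumping length p.
Take w = a^p b^p $^{2p} ∈ L (with i=j=p, i+j=2p), |w| = 4p ≥ p.
By the pumping lemma, w = xyz with |xy| ≤ p and |y| > 0.
The first p characters of w are a's, so xy (and hence y) consists only of a's. Write y = a^k, 1 ≤ k ≤ p.
Consider xy^2z = a^{p+k} b^p $^{2p}. Now the a- and b-counts sum to 2p+k, but the $-count is 2p ≠ 2p+k. So xy^2z ∉ L.
This is a contradiction; hence L is not regular.

a^{p+k} b^p $^{2p}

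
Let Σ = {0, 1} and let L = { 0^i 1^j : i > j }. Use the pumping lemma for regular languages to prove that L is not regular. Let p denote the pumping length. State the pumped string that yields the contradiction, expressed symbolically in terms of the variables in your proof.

Assume L is regular. Let p be the pumping length given by the pumping lemma.
Choose w = 0^{p+1} 1^p ∈ L, with |w| = 2p+1 ≥ p.
By the pumping lemma, w = xyz with |xy| ≤ p and |y| > 0.
The first p characters of w are 0's, so xy (and hence y) consists only of 0's. Write y = 0^k, 1 ≤ k ≤ p.
Consider xy^0z = xz = 0^{p+1-k} 1^p. Since k ≥ 1, the 0-count p+1-k is at most p, so i > j fails; thus xz ∉ L.
This contradicts the pumping lemma, so L is not regular.

0^{p+1-k} 1^p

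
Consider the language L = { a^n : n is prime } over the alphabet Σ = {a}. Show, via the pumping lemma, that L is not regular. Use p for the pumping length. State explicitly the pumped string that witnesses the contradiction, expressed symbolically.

Assume L is regular; let p be its pumping constant.
Let q be a prime with q ≥ p+2 (infinitely many primes exist), and take w = a^q ∈ L with |w| = q ≥ p.
By the pumping lemma, w = xyz with |xy| ≤ p and y is nonempty.
Then y = a^k for some k with 1 ≤ k ≤ p.
Since 1 ≤ k ≤ p, |xz| = q-k. Pump with i = q+1: |xy^{q+1}z| = (q-k)+(q+1)k = q+qk = q(1+k), which is composite (both factors ≥ 2). So xy^{q+1}z = a^{q(1+k)} ∉ L.
This is a contradiction; hence L is not regular.

a^{q(1+k)}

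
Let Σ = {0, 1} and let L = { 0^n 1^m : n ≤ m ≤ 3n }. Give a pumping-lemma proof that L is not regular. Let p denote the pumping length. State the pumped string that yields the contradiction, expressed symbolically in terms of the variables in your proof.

Assume L is regular; let p be its pumping constant.
Take w = 0^p 1^p ∈ L (since p ≤ p ≤ 3p), with |w| = 2p ≥ p.
The pumping lemma gives a decomposition w = xyz where |xy| ≤ p and |y| > 0.
Because |xy| ≤ p and w begins with p copies of 0, we have y = 0^k with 1 ≤ k ≤ p.
Pump with i = 2: xy^2z = 0^{p+k} 1^p. Now n = p+k > p = m, so the condition n ≤ m fails. Thus xy^2z ∉ L.
Contradiction. Therefore L is not regular.

0^{p+k} 1^p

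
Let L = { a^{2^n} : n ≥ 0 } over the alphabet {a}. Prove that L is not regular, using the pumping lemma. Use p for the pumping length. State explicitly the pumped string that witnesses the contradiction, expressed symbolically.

a^{2^p+k}

Suppose for contradiction that L is regular, and let p be the pumping length.
Take w = a^{2^p} ∈ L with |w| = 2^p ≥ p.
Write w = xyz as guaranteed by the lemma, with |xy| ≤ p and |y| > 0.
Then y = a^k for some k with 1 ≤ k ≤ p.
Pump with i = 2: xy^2z = a^{2^p+k}. Since 1 ≤ k ≤ p < 2^p, we have 2^p < 2^p+k < 2^{p+1}, so 2^p+k is not a power of 2. So xy^2z ∉ L.
Contradiction. Therefore L is not regular.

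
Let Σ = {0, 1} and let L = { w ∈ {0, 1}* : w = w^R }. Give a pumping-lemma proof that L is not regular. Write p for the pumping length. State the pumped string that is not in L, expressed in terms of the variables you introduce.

0^{p+k} 1 0^p

Assume L is regular; let p be its pumping constant.
Take w = 0^p 1 0^p, a palindrome of length 2p+1 ≥ p.
The pumping lemma gives a decomposition w = xyz where |xy| ≤ p and |y| > 0.
Because |xy| ≤ p and w begins with p copies of 0, we have y = 0^k with 1 ≤ k ≤ p.
Pump with i = 2: xy^2z = 0^{p+k} 1 0^p. Its reverse is 0^p 1 0^{p+k}, which differs from xy^2z since k ≥ 1. So xy^2z is not a palindrome and xy^2z ∉ L.
Contradiction. Therefore L is not regular.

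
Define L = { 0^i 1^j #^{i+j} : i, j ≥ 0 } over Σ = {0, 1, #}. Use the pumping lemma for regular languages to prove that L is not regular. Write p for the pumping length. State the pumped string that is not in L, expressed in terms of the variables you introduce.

Suppose for contradiction that L is regular, and let p be the pumping length.
Take w = 0^p 1^p #^{2p} ∈ L (with i=j=p, i+j=2p), |w| = 4p ≥ p.
By the pumping lemma, w = xyz with |xy| ≤ p and |y| > 0.
The first p characters of w are 0's, so xy (and hence y) consists only of 0's. Write y = 0^k, 1 ≤ k ≤ p.
Consider xy^2z = 0^{p+k} 1^p #^{2p}. Now the 0- and 1-counts sum to 2p+k, but the #-count is 2p ≠ 2p+k. So xy^2z ∉ L.
Contradiction. Therefore L is not regular.

0^{p+k} 1^p #^{2p}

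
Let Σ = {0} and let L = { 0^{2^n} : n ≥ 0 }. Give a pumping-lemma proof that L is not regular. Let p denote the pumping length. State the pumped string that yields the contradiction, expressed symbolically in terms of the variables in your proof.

0^{2^p+k}

Toward a contradiction, assume L is regular with pumping length p.
Take w = 0^{2^p} ∈ L with |w| = 2^p ≥ p.
By the pumping lemma, w = xyz with |xy| ≤ p and y is nonempty.
Then y = 0^k for some k with 1 ≤ k ≤ p.
Pump with i = 2: xy^2z = 0^{2^p+k}. Since 1 ≤ k ≤ p < 2^p, we have 2^p < 2^p+k < 2^{p+1}, so 2^p+k is not a power of 2. So xy^2z ∉ L.
Contradiction. Therefore L is not regular.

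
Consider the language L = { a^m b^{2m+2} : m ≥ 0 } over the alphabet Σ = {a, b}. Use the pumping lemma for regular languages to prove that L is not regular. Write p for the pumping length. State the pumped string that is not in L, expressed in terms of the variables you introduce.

a^{p+k} b^{2p+2}

Toward a contradiction, assume L is regular with pumping length p.
Take w = a^p b^{2p+2}. Then w ∈ L and |w| = 3p+2 ≥ p.
Write w = xyz as guaranteed by the lemma, with |xy| ≤ p and |y| > 0.
The first p characters of w are a's, so xy (and hence y) consists only of a's. Write y = a^k, 1 ≤ k ≤ p.
Pump with i = 2: xy^2z = a^{p+k} b^{2p+2}. For this to lie in L we would need 2p+2 = 2(p+k)+2, which forces k = 0. But k ≥ 1, so xy^2z ∉ L.
Contradiction. Therefore L is not regular.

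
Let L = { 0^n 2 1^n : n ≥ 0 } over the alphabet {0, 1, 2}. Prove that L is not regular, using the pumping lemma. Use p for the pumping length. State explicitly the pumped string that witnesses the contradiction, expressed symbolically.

Toward a contradiction, assume L is regular with pumping length p.
Take w = 0^p 2 1^p ∈ L with |w| = 2p+1 ≥ p.
By the pumping lemma, w = xyz with |xy| ≤ p and |y| ≥ 1.
Since the first p symbols of w are all 0's and |xy| ≤ p, y lies entirely in the leading 0-block: y = 0^k for some k with 1 ≤ k ≤ p.
Pump with i = 2: xy^2z = 0^{p+k} 2 1^p, which would require p+k = p. But k ≥ 1, so xy^2z ∉ L.
This is a contradiction; hence L is not regular.

0^{p+k} 2 1^p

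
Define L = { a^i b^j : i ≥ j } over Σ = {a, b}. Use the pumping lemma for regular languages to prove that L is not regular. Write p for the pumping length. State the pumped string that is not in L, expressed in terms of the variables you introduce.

a^{p-k} b^p

Toward a contradiction, assume L is regular with pumping length p.
Choose w = a^p b^p ∈ L, with |w| = 2p ≥ p.
The pumping lemma gives a decomposition w = xyz where |xy| ≤ p and y is nonempty.
The first p characters of w are a's, so xy (and hence y) consists only of a's. Write y = a^k, 1 ≤ k ≤ p.
Consider xy^0z = xz = a^{p-k} b^p. Since k ≥ 1, the a-count p-k is less than p, so i ≥ j fails; thus xz ∉ L.
This is a contradiction; hence L is not regular.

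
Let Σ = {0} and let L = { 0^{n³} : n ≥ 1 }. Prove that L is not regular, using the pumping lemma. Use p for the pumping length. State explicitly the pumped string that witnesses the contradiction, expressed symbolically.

0^{p³+k}

Assume L is regular; let p be its pumping constant.
Take w = 0^{p³} ∈ L with |w| = p³ ≥ p.
Write w = xyz as guaranteed by the lemma, with |xy| ≤ p and |y| ≥ 1.
Then y = 0^k for some k with 1 ≤ k ≤ p.
Pump with i = 2: xy^2z = 0^{p³+k}. Since 1 ≤ k ≤ p, p³ < p³+k ≤ p³+p < p³+3p²+3p+1 = (p+1)³, so p³+k is not a perfect cube. So xy^2z ∉ L.
This is a contradiction; hence L is not regular.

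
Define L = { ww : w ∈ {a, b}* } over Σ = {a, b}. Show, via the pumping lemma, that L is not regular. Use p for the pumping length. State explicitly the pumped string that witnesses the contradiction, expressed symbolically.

a^{p+k} b^p a^p b^p

Assume L is regular. Let p be the pumping length given by the pumping lemma.
Take w = a^p b^p a^p b^p = uu where u = a^pb^p; then w ∈ L and |w| = 4p ≥ p.
By the pumping lemma, w = xyz with |xy| ≤ p and y is nonempty.
Since the first p symbols of w are all a's and |xy| ≤ p, y lies entirely in the leading a-block: y = a^k for some k with 1 ≤ k ≤ p.
Pump with i = 2: xy^2z = a^{p+k} b^p a^p b^p, of length 4p+k. Suppose this equals vv. The string starts with a and ends with b, so v does too; thus the boundary between the two copies of v is a b→a transition. There is exactly one such transition, at position 2p+k, so |v| = 2p+k and |vv| = 4p+2k ≠ 4p+k since k ≥ 1. So xy^2z ∉ L.
This contradicts the pumping lemma, so L is not regular.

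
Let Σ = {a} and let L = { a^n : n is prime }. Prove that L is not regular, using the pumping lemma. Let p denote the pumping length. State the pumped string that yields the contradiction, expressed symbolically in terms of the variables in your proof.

Toward a contradiction, assume L is regular with pumping length p.
Let q be a prime with q ≥ p+2 (infinitely many primes exist), and take w = a^q ∈ L with |w| = q ≥ p.
Write w = xyz as guaranteed by the lemma, with |xy| ≤ p and |y| ≥ 1.
Then y = a^k for some k with 1 ≤ k ≤ p.
Since 1 ≤ k ≤ p, |xz| = q-k. Pump with i = q+1: |xy^{q+1}z| = (q-k)+(q+1)k = q+qk = q(1+k), which is composite (both factors ≥ 2). So xy^{q+1}z = a^{q(1+k)} ∉ L.
This is a contradiction; hence L is not regular.

a^{q(1+k)}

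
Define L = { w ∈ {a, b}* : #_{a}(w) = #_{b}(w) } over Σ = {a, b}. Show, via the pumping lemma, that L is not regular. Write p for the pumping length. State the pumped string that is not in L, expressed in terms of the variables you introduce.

a^{p+k} b^p

Suppose for contradiction that L is regular, and let p be the pumping length.
Choose w = a^p b^p ∈ L with |w| = 2p ≥ p.
By the pumping lemma, w = xyz with |xy| ≤ p and |y| > 0.
Because |xy| ≤ p and w begins with p copies of a, we have y = a^k with 1 ≤ k ≤ p.
Pump with i = 2: xy^2z = a^{p+k} b^p has p+k occurrences of a but only p of b. Since k ≥ 1 the counts differ, so xy^2z ∉ L.
This is a contradiction; hence L is not regular.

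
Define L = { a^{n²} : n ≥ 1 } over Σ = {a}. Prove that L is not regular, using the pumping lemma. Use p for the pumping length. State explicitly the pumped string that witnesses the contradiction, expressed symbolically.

a^{p²+k}

Assume L is regular. Let p be the pumping length given by the pumping lemma.
Take w = a^{p²} ∈ L with |w| = p² ≥ p.
Write w = xyz as guaranteed by the lemma, with |xy| ≤ p and |y| > 0.
Then y = a^k for some k with 1 ≤ k ≤ p.
Pump with i = 2: xy^2z = a^{p²+k}. Since 1 ≤ k ≤ p, p² < p²+k ≤ p²+p < (p+1)², so p²+k lies strictly between consecutive squares and is not a perfect square. So xy^2z ∉ L.
This contradicts the pumping lemma, so L is not regular.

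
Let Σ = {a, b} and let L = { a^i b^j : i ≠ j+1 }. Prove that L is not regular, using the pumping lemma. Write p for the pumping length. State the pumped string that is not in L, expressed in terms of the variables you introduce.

Assume L is regular. Let p be the pumping length given by the pumping lemma.
Choose w = a^p b^{p+p!-1}. Since p ≠ (p+p!-1)+1 = p+p!, w ∈ L; and |w| ≥ p.
Write w = xyz as guaranteed by the lemma, with |xy| ≤ p and y is nonempty.
Because |xy| ≤ p and w begins with p copies of a, we have y = a^k with 1 ≤ k ≤ p.
Since 1 ≤ k ≤ p, k divides p!; set t = 1 + p!/k. Then xy^t z has p + (p!/k)·k = p + p! copies of a. Now the a-count is p+p! and (b-count)+1 = (p+p!-1)+1 = p+p!, so i ≠ j+1 fails. So xy^t z = a^{p+p!} b^{p+p!-1} ∉ L.
Contradiction. Therefore L is not regular.

a^{p+p!} b^{p+p!-1}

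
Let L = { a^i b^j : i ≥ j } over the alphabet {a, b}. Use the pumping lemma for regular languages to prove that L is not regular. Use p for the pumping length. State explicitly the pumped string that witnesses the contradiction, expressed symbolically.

Assume L is regular; let p be its pumping constant.
Choose w = a^p b^p ∈ L, with |w| = 2p ≥ p.
Write w = xyz as guaranteed by the lemma, with |xy| ≤ p and |y| > 0.
Because |xy| ≤ p and w begins with p copies of a, we have y = a^k with 1 ≤ k ≤ p.
Consider xy^0z = xz = a^{p-k} b^p. Since k ≥ 1, the a-count p-k is less than p, so i ≥ j fails; thus xz ∉ L.
This is a contradiction; hence L is not regular.

a^{p-k} b^p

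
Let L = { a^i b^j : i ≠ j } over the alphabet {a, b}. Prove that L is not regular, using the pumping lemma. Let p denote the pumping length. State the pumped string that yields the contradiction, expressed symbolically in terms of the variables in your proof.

Suppose for contradiction that L is regular, and let p be the pumping length.
Choose w = a^p b^{p+p!}. Since p ≠ p+p!, w ∈ L; and |w| ≥ p.
Write w = xyz as guaranteed by the lemma, with |xy| ≤ p and |y| > 0.
Since the first p symbols of w are all a's and |xy| ≤ p, y lies entirely in the leading a-block: y = a^k for some k with 1 ≤ k ≤ p.
Since 1 ≤ k ≤ p, k divides p!; set t = 1 + p!/k. Then xy^t z has p + (p!/k)·k = p + p! copies of a. Now the a-count equals the b-count, so i ≠ j fails. So xy^t z = a^{p+p!} b^{p+p!} ∉ L.
This is a contradiction; hence L is not regular.

a^{p+p!} b^{p+p!}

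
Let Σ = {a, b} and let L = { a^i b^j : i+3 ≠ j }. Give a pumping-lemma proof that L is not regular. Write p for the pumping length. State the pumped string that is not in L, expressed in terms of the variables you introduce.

a^{p+p!} b^{p+p!+3}

Assume L is regular; let p be its pumping constant.
Choose w = a^p b^{p+p!+3}. Since p ≠ (p+p!+3)-3 = p+p!, w ∈ L; and |w| ≥ p.
The pumping lemma gives a decomposition w = xyz where |xy| ≤ p and |y| > 0.
The first p characters of w are a's, so xy (and hence y) consists only of a's. Write y = a^k, 1 ≤ k ≤ p.
Since 1 ≤ k ≤ p, k divides p!; set t = 1 + p!/k. Then xy^t z has p + (p!/k)·k = p + p! copies of a. Now the a-count is p+p! and (b-count)-3 = (p+p!+3)-3 = p+p!, so i+3 ≠ j fails. So xy^t z = a^{p+p!} b^{p+p!+3} ∉ L.
This is a contradiction; hence L is not regular.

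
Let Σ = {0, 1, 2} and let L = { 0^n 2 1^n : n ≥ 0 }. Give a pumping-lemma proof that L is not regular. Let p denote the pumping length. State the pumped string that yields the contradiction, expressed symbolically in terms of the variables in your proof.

Toward a contradiction, assume L is regular with pumping length p.
Take w = 0^p 2 1^p ∈ L with |w| = 2p+1 ≥ p.
Write w = xyz as guaranteed by the lemma, with |xy| ≤ p and |y| ≥ 1.
Because |xy| ≤ p and w begins with p copies of 0, we have y = 0^k with 1 ≤ k ≤ p.
Pump with i = 2: xy^2z = 0^{p+k} 2 1^p, which would require p+k = p. But k ≥ 1, so xy^2z ∉ L.
Contradiction. Therefore L is not regular.

0^{p+k} 2 1^p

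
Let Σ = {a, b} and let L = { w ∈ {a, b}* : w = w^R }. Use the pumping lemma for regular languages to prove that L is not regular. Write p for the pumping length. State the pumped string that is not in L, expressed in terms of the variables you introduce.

a^{p+k} b a^p

Suppose for contradiction that L is regular, and let p be the pumping length.
Take w = a^p b a^p, a palindrome of length 2p+1 ≥ p.
The pumping lemma gives a decomposition w = xyz where |xy| ≤ p and |y| ≥ 1.
Since the first p symbols of w are all a's and |xy| ≤ p, y lies entirely in the leading a-block: y = a^k for some k with 1 ≤ k ≤ p.
Pump with i = 2: xy^2z = a^{p+k} b a^p. Its reverse is a^p b a^{p+k}, which differs from xy^2z since k ≥ 1. So xy^2z is not a palindrome and xy^2z ∉ L.
This is a contradiction; hence L is not regular.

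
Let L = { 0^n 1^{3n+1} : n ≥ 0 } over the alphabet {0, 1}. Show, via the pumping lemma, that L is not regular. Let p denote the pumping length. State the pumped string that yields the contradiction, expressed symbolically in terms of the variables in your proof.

Assume L is regular; let p be its pumping constant.
Let w = 0^p 1^{3p+1} ∈ L; note |w| = 4p+1 ≥ p.
The pumping lemma gives a decomposition w = xyz where |xy| ≤ p and |y| ≥ 1.
The first p characters of w are 0's, so xy (and hence y) consists only of 0's. Write y = 0^k, 1 ≤ k ≤ p.
Pump with i = 2: xy^2z = 0^{p+k} 1^{3p+1}. For this to lie in L we would need 3p+1 = 3(p+k)+1, which forces k = 0. But k ≥ 1, so xy^2z ∉ L.
Contradiction. Therefore L is not regular.

0^{p+k} 1^{3p+1}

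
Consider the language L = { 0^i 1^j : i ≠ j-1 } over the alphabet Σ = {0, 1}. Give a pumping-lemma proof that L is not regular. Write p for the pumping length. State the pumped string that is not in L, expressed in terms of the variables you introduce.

0^{p+p!} 1^{p+p!+1}

Assume L is regular. Let p be the pumping length given by the pumping lemma.
Choose w = 0^p 1^{p+p!+1}. Since p ≠ (p+p!+1)-1 = p+p!, w ∈ L; and |w| ≥ p.
By the pumping lemma, w = xyz with |xy| ≤ p and |y| ≥ 1.
The first p characters of w are 0's, so xy (and hence y) consists only of 0's. Write y = 0^k, 1 ≤ k ≤ p.
Since 1 ≤ k ≤ p, k divides p!; set t = 1 + p!/k. Then xy^t z has p + (p!/k)·k = p + p! copies of 0. Now the 0-count is p+p! and (1-count)-1 = (p+p!+1)-1 = p+p!, so i ≠ j-1 fails. So xy^t z = 0^{p+p!} 1^{p+p!+1} ∉ L.
This contradicts the pumping lemma, so L is not regular.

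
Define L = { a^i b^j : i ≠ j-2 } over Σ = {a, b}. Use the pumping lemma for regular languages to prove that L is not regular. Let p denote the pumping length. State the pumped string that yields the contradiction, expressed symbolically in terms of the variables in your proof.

Toward a contradiction, assume L is regular with pumping length p.
Choose w = a^p b^{p+p!+2}. Since p ≠ (p+p!+2)-2 = p+p!, w ∈ L; and |w| ≥ p.
Write w = xyz as guaranteed by the lemma, with |xy| ≤ p and |y| > 0.
The first p characters of w are a's, so xy (and hence y) consists only of a's. Write y = a^k, 1 ≤ k ≤ p.
Since 1 ≤ k ≤ p, k divides p!; set t = 1 + p!/k. Then xy^t z has p + (p!/k)·k = p + p! copies of a. Now the a-count is p+p! and (b-count)-2 = (p+p!+2)-2 = p+p!, so i ≠ j-2 fails. So xy^t z = a^{p+p!} b^{p+p!+2} ∉ L.
Contradiction. Therefore L is not regular.

a^{p+p!} b^{p+p!+2}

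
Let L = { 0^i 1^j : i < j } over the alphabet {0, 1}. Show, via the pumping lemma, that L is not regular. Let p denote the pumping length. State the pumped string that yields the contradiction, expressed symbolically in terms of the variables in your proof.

0^{p+k} 1^{p+1}

Suppose for contradiction that L is regular, and let p be the pumping length.
Choose w = 0^p 1^{p+1} ∈ L, with |w| = 2p+1 ≥ p.
The pumping lemma gives a decomposition w = xyz where |xy| ≤ p and |y| ≥ 1.
Since the first p symbols of w are all 0's and |xy| ≤ p, y lies entirely in the leading 0-block: y = 0^k for some k with 1 ≤ k ≤ p.
Consider xy^2z = 0^{p+k} 1^{p+1}. Since k ≥ 1, the 0-count p+k is at least p+1, so i < j fails; thus xy^2z ∉ L.
Contradiction. Therefore L is not regular.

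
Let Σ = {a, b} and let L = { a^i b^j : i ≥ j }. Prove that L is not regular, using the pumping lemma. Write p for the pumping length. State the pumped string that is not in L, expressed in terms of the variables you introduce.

Assume L is regular. Let p be the pumping length given by the pumping lemma.
Choose w = a^p b^p ∈ L, with |w| = 2p ≥ p.
Write w = xyz as guaranteed by the lemma, with |xy| ≤ p and y is nonempty.
Because |xy| ≤ p and w begins with p copies of a, we have y = a^k with 1 ≤ k ≤ p.
Consider xy^0z = xz = a^{p-k} b^p. Since k ≥ 1, the a-count p-k is less than p, so i ≥ j fails; thus xz ∉ L.
Contradiction. Therefore L is not regular.

a^{p-k} b^p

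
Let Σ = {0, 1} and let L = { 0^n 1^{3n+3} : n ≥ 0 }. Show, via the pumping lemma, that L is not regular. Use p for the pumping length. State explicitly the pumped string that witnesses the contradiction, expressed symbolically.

Assume L is regular. Let p be the pumping length given by the pumping lemma.
Let w = 0^p 1^{3p+3} ∈ L; note |w| = 4p+3 ≥ p.
By the pumping lemma, w = xyz with |xy| ≤ p and |y| > 0.
Since the first p symbols of w are all 0's and |xy| ≤ p, y lies entirely in the leading 0-block: y = 0^k for some k with 1 ≤ k ≤ p.
Pump with i = 2: xy^2z = 0^{p+k} 1^{3p+3}. For this to lie in L we would need 3p+3 = 3(p+k)+3, which forces k = 0. But k ≥ 1, so xy^2z ∉ L.
This is a contradiction; hence L is not regular.

0^{p+k} 1^{3p+3}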